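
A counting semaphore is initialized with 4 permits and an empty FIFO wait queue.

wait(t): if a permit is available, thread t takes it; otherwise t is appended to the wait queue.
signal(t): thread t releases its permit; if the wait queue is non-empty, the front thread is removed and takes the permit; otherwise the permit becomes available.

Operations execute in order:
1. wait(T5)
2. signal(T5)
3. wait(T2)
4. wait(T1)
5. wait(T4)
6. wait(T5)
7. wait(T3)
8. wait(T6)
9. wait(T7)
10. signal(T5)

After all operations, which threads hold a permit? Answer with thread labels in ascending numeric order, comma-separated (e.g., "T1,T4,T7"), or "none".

Step 1: wait(T5) -> count=3 queue=[] holders={T5}
Step 2: signal(T5) -> count=4 queue=[] holders={none}
Step 3: wait(T2) -> count=3 queue=[] holders={T2}
Step 4: wait(T1) -> count=2 queue=[] holders={T1,T2}
Step 5: wait(T4) -> count=1 queue=[] holders={T1,T2,T4}
Step 6: wait(T5) -> count=0 queue=[] holders={T1,T2,T4,T5}
Step 7: wait(T3) -> count=0 queue=[T3] holders={T1,T2,T4,T5}
Step 8: wait(T6) -> count=0 queue=[T3,T6] holders={T1,T2,T4,T5}
Step 9: wait(T7) -> count=0 queue=[T3,T6,T7] holders={T1,T2,T4,T5}
Step 10: signal(T5) -> count=0 queue=[T6,T7] holders={T1,T2,T3,T4}
Final holders: T1,T2,T3,T4

Answer: T1,T2,T3,T4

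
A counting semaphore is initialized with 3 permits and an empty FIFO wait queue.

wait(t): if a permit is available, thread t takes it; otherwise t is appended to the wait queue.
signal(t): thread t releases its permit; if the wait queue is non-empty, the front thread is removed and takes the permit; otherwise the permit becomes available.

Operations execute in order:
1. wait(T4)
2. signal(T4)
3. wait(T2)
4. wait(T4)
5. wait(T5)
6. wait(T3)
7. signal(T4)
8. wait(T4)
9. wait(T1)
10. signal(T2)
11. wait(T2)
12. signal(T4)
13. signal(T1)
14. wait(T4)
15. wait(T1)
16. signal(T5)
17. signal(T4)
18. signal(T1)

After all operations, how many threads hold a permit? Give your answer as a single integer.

Answer: 2

Derivation:
Step 1: wait(T4) -> count=2 queue=[] holders={T4}
Step 2: signal(T4) -> count=3 queue=[] holders={none}
Step 3: wait(T2) -> count=2 queue=[] holders={T2}
Step 4: wait(T4) -> count=1 queue=[] holders={T2,T4}
Step 5: wait(T5) -> count=0 queue=[] holders={T2,T4,T5}
Step 6: wait(T3) -> count=0 queue=[T3] holders={T2,T4,T5}
Step 7: signal(T4) -> count=0 queue=[] holders={T2,T3,T5}
Step 8: wait(T4) -> count=0 queue=[T4] holders={T2,T3,T5}
Step 9: wait(T1) -> count=0 queue=[T4,T1] holders={T2,T3,T5}
Step 10: signal(T2) -> count=0 queue=[T1] holders={T3,T4,T5}
Step 11: wait(T2) -> count=0 queue=[T1,T2] holders={T3,T4,T5}
Step 12: signal(T4) -> count=0 queue=[T2] holders={T1,T3,T5}
Step 13: signal(T1) -> count=0 queue=[] holders={T2,T3,T5}
Step 14: wait(T4) -> count=0 queue=[T4] holders={T2,T3,T5}
Step 15: wait(T1) -> count=0 queue=[T4,T1] holders={T2,T3,T5}
Step 16: signal(T5) -> count=0 queue=[T1] holders={T2,T3,T4}
Step 17: signal(T4) -> count=0 queue=[] holders={T1,T2,T3}
Step 18: signal(T1) -> count=1 queue=[] holders={T2,T3}
Final holders: {T2,T3} -> 2 thread(s)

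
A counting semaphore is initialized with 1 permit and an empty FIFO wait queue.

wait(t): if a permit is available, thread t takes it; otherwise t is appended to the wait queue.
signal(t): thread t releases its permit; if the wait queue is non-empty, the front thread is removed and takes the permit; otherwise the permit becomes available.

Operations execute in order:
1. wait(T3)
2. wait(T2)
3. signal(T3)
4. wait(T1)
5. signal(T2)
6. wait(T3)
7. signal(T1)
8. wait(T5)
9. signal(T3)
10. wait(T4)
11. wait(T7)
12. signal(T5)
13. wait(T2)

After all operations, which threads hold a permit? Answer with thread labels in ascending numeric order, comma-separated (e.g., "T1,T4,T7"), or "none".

Step 1: wait(T3) -> count=0 queue=[] holders={T3}
Step 2: wait(T2) -> count=0 queue=[T2] holders={T3}
Step 3: signal(T3) -> count=0 queue=[] holders={T2}
Step 4: wait(T1) -> count=0 queue=[T1] holders={T2}
Step 5: signal(T2) -> count=0 queue=[] holders={T1}
Step 6: wait(T3) -> count=0 queue=[T3] holders={T1}
Step 7: signal(T1) -> count=0 queue=[] holders={T3}
Step 8: wait(T5) -> count=0 queue=[T5] holders={T3}
Step 9: signal(T3) -> count=0 queue=[] holders={T5}
Step 10: wait(T4) -> count=0 queue=[T4] holders={T5}
Step 11: wait(T7) -> count=0 queue=[T4,T7] holders={T5}
Step 12: signal(T5) -> count=0 queue=[T7] holders={T4}
Step 13: wait(T2) -> count=0 queue=[T7,T2] holders={T4}
Final holders: T4

Answer: T4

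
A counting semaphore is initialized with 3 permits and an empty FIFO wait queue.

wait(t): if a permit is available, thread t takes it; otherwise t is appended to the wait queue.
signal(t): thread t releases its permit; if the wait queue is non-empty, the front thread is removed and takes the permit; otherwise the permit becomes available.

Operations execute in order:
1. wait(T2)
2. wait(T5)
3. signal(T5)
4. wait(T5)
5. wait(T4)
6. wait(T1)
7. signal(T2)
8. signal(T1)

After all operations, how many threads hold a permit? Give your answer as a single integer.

Answer: 2

Derivation:
Step 1: wait(T2) -> count=2 queue=[] holders={T2}
Step 2: wait(T5) -> count=1 queue=[] holders={T2,T5}
Step 3: signal(T5) -> count=2 queue=[] holders={T2}
Step 4: wait(T5) -> count=1 queue=[] holders={T2,T5}
Step 5: wait(T4) -> count=0 queue=[] holders={T2,T4,T5}
Step 6: wait(T1) -> count=0 queue=[T1] holders={T2,T4,T5}
Step 7: signal(T2) -> count=0 queue=[] holders={T1,T4,T5}
Step 8: signal(T1) -> count=1 queue=[] holders={T4,T5}
Final holders: {T4,T5} -> 2 thread(s)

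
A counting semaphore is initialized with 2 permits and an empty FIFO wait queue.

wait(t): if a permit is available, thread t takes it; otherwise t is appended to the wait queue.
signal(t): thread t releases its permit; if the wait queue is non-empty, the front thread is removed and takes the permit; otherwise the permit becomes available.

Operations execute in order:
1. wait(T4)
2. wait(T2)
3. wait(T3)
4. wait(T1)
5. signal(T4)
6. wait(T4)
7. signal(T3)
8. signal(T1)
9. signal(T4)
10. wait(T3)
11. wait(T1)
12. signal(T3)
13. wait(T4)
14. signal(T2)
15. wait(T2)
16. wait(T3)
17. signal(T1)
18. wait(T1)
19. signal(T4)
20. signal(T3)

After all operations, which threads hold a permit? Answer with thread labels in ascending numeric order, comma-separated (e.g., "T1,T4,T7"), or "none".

Answer: T1,T2

Derivation:
Step 1: wait(T4) -> count=1 queue=[] holders={T4}
Step 2: wait(T2) -> count=0 queue=[] holders={T2,T4}
Step 3: wait(T3) -> count=0 queue=[T3] holders={T2,T4}
Step 4: wait(T1) -> count=0 queue=[T3,T1] holders={T2,T4}
Step 5: signal(T4) -> count=0 queue=[T1] holders={T2,T3}
Step 6: wait(T4) -> count=0 queue=[T1,T4] holders={T2,T3}
Step 7: signal(T3) -> count=0 queue=[T4] holders={T1,T2}
Step 8: signal(T1) -> count=0 queue=[] holders={T2,T4}
Step 9: signal(T4) -> count=1 queue=[] holders={T2}
Step 10: wait(T3) -> count=0 queue=[] holders={T2,T3}
Step 11: wait(T1) -> count=0 queue=[T1] holders={T2,T3}
Step 12: signal(T3) -> count=0 queue=[] holders={T1,T2}
Step 13: wait(T4) -> count=0 queue=[T4] holders={T1,T2}
Step 14: signal(T2) -> count=0 queue=[] holders={T1,T4}
Step 15: wait(T2) -> count=0 queue=[T2] holders={T1,T4}
Step 16: wait(T3) -> count=0 queue=[T2,T3] holders={T1,T4}
Step 17: signal(T1) -> count=0 queue=[T3] holders={T2,T4}
Step 18: wait(T1) -> count=0 queue=[T3,T1] holders={T2,T4}
Step 19: signal(T4) -> count=0 queue=[T1] holders={T2,T3}
Step 20: signal(T3) -> count=0 queue=[] holders={T1,T2}
Final holders: T1,T2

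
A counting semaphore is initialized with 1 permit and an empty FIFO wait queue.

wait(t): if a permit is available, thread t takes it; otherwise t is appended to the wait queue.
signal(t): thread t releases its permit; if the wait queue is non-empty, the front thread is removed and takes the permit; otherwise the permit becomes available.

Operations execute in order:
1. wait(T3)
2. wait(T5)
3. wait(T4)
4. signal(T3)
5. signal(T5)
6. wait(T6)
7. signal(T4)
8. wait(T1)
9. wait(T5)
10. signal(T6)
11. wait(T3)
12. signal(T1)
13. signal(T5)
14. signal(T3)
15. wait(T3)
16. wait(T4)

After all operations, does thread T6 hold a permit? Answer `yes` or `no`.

Step 1: wait(T3) -> count=0 queue=[] holders={T3}
Step 2: wait(T5) -> count=0 queue=[T5] holders={T3}
Step 3: wait(T4) -> count=0 queue=[T5,T4] holders={T3}
Step 4: signal(T3) -> count=0 queue=[T4] holders={T5}
Step 5: signal(T5) -> count=0 queue=[] holders={T4}
Step 6: wait(T6) -> count=0 queue=[T6] holders={T4}
Step 7: signal(T4) -> count=0 queue=[] holders={T6}
Step 8: wait(T1) -> count=0 queue=[T1] holders={T6}
Step 9: wait(T5) -> count=0 queue=[T1,T5] holders={T6}
Step 10: signal(T6) -> count=0 queue=[T5] holders={T1}
Step 11: wait(T3) -> count=0 queue=[T5,T3] holders={T1}
Step 12: signal(T1) -> count=0 queue=[T3] holders={T5}
Step 13: signal(T5) -> count=0 queue=[] holders={T3}
Step 14: signal(T3) -> count=1 queue=[] holders={none}
Step 15: wait(T3) -> count=0 queue=[] holders={T3}
Step 16: wait(T4) -> count=0 queue=[T4] holders={T3}
Final holders: {T3} -> T6 not in holders

Answer: no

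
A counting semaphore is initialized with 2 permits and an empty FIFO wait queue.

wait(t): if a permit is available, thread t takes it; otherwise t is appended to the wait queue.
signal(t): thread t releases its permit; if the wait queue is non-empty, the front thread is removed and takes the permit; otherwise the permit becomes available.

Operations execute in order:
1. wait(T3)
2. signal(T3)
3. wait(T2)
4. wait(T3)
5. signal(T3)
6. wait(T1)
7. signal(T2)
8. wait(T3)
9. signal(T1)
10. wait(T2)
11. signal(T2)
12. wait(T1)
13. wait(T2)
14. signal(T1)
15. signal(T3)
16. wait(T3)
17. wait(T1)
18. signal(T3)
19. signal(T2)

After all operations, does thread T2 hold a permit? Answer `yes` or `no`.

Answer: no

Derivation:
Step 1: wait(T3) -> count=1 queue=[] holders={T3}
Step 2: signal(T3) -> count=2 queue=[] holders={none}
Step 3: wait(T2) -> count=1 queue=[] holders={T2}
Step 4: wait(T3) -> count=0 queue=[] holders={T2,T3}
Step 5: signal(T3) -> count=1 queue=[] holders={T2}
Step 6: wait(T1) -> count=0 queue=[] holders={T1,T2}
Step 7: signal(T2) -> count=1 queue=[] holders={T1}
Step 8: wait(T3) -> count=0 queue=[] holders={T1,T3}
Step 9: signal(T1) -> count=1 queue=[] holders={T3}
Step 10: wait(T2) -> count=0 queue=[] holders={T2,T3}
Step 11: signal(T2) -> count=1 queue=[] holders={T3}
Step 12: wait(T1) -> count=0 queue=[] holders={T1,T3}
Step 13: wait(T2) -> count=0 queue=[T2] holders={T1,T3}
Step 14: signal(T1) -> count=0 queue=[] holders={T2,T3}
Step 15: signal(T3) -> count=1 queue=[] holders={T2}
Step 16: wait(T3) -> count=0 queue=[] holders={T2,T3}
Step 17: wait(T1) -> count=0 queue=[T1] holders={T2,T3}
Step 18: signal(T3) -> count=0 queue=[] holders={T1,T2}
Step 19: signal(T2) -> count=1 queue=[] holders={T1}
Final holders: {T1} -> T2 not in holders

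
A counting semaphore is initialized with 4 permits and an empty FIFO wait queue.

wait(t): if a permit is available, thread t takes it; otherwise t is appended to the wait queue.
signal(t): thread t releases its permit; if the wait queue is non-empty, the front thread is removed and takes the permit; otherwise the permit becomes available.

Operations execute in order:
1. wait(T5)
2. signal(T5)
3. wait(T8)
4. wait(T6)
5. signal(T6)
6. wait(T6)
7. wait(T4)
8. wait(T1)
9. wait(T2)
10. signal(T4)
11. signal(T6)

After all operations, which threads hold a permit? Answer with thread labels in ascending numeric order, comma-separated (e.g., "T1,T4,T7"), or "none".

Answer: T1,T2,T8

Derivation:
Step 1: wait(T5) -> count=3 queue=[] holders={T5}
Step 2: signal(T5) -> count=4 queue=[] holders={none}
Step 3: wait(T8) -> count=3 queue=[] holders={T8}
Step 4: wait(T6) -> count=2 queue=[] holders={T6,T8}
Step 5: signal(T6) -> count=3 queue=[] holders={T8}
Step 6: wait(T6) -> count=2 queue=[] holders={T6,T8}
Step 7: wait(T4) -> count=1 queue=[] holders={T4,T6,T8}
Step 8: wait(T1) -> count=0 queue=[] holders={T1,T4,T6,T8}
Step 9: wait(T2) -> count=0 queue=[T2] holders={T1,T4,T6,T8}
Step 10: signal(T4) -> count=0 queue=[] holders={T1,T2,T6,T8}
Step 11: signal(T6) -> count=1 queue=[] holders={T1,T2,T8}
Final holders: T1,T2,T8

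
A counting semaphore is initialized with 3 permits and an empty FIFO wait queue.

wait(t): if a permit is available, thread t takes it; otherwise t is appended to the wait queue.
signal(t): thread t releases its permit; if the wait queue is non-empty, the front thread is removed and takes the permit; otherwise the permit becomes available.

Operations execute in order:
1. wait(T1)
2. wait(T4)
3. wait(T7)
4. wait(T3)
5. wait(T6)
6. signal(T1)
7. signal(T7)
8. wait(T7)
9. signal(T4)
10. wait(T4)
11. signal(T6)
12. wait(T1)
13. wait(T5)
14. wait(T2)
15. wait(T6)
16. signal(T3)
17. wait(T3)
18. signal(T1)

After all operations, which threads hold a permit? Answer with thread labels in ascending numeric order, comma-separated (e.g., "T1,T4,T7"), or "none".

Step 1: wait(T1) -> count=2 queue=[] holders={T1}
Step 2: wait(T4) -> count=1 queue=[] holders={T1,T4}
Step 3: wait(T7) -> count=0 queue=[] holders={T1,T4,T7}
Step 4: wait(T3) -> count=0 queue=[T3] holders={T1,T4,T7}
Step 5: wait(T6) -> count=0 queue=[T3,T6] holders={T1,T4,T7}
Step 6: signal(T1) -> count=0 queue=[T6] holders={T3,T4,T7}
Step 7: signal(T7) -> count=0 queue=[] holders={T3,T4,T6}
Step 8: wait(T7) -> count=0 queue=[T7] holders={T3,T4,T6}
Step 9: signal(T4) -> count=0 queue=[] holders={T3,T6,T7}
Step 10: wait(T4) -> count=0 queue=[T4] holders={T3,T6,T7}
Step 11: signal(T6) -> count=0 queue=[] holders={T3,T4,T7}
Step 12: wait(T1) -> count=0 queue=[T1] holders={T3,T4,T7}
Step 13: wait(T5) -> count=0 queue=[T1,T5] holders={T3,T4,T7}
Step 14: wait(T2) -> count=0 queue=[T1,T5,T2] holders={T3,T4,T7}
Step 15: wait(T6) -> count=0 queue=[T1,T5,T2,T6] holders={T3,T4,T7}
Step 16: signal(T3) -> count=0 queue=[T5,T2,T6] holders={T1,T4,T7}
Step 17: wait(T3) -> count=0 queue=[T5,T2,T6,T3] holders={T1,T4,T7}
Step 18: signal(T1) -> count=0 queue=[T2,T6,T3] holders={T4,T5,T7}
Final holders: T4,T5,T7

Answer: T4,T5,T7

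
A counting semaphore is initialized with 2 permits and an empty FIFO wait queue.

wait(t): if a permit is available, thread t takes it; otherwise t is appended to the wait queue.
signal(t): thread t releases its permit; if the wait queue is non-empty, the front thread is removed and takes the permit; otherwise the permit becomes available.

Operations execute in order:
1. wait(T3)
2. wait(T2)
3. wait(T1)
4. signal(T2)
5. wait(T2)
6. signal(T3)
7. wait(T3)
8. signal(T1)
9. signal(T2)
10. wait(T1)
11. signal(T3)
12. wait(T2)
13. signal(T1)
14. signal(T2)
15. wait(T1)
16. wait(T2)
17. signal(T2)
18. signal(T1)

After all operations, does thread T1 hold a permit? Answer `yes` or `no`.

Step 1: wait(T3) -> count=1 queue=[] holders={T3}
Step 2: wait(T2) -> count=0 queue=[] holders={T2,T3}
Step 3: wait(T1) -> count=0 queue=[T1] holders={T2,T3}
Step 4: signal(T2) -> count=0 queue=[] holders={T1,T3}
Step 5: wait(T2) -> count=0 queue=[T2] holders={T1,T3}
Step 6: signal(T3) -> count=0 queue=[] holders={T1,T2}
Step 7: wait(T3) -> count=0 queue=[T3] holders={T1,T2}
Step 8: signal(T1) -> count=0 queue=[] holders={T2,T3}
Step 9: signal(T2) -> count=1 queue=[] holders={T3}
Step 10: wait(T1) -> count=0 queue=[] holders={T1,T3}
Step 11: signal(T3) -> count=1 queue=[] holders={T1}
Step 12: wait(T2) -> count=0 queue=[] holders={T1,T2}
Step 13: signal(T1) -> count=1 queue=[] holders={T2}
Step 14: signal(T2) -> count=2 queue=[] holders={none}
Step 15: wait(T1) -> count=1 queue=[] holders={T1}
Step 16: wait(T2) -> count=0 queue=[] holders={T1,T2}
Step 17: signal(T2) -> count=1 queue=[] holders={T1}
Step 18: signal(T1) -> count=2 queue=[] holders={none}
Final holders: {none} -> T1 not in holders

Answer: no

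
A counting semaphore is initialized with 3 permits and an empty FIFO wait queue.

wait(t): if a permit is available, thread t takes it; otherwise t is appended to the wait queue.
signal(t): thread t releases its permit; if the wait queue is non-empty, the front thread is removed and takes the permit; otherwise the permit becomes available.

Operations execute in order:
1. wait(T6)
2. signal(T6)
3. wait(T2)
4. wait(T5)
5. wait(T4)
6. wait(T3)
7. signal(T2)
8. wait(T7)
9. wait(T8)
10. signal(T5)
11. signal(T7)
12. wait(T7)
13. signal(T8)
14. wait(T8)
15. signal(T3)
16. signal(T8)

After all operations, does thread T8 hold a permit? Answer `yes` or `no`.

Step 1: wait(T6) -> count=2 queue=[] holders={T6}
Step 2: signal(T6) -> count=3 queue=[] holders={none}
Step 3: wait(T2) -> count=2 queue=[] holders={T2}
Step 4: wait(T5) -> count=1 queue=[] holders={T2,T5}
Step 5: wait(T4) -> count=0 queue=[] holders={T2,T4,T5}
Step 6: wait(T3) -> count=0 queue=[T3] holders={T2,T4,T5}
Step 7: signal(T2) -> count=0 queue=[] holders={T3,T4,T5}
Step 8: wait(T7) -> count=0 queue=[T7] holders={T3,T4,T5}
Step 9: wait(T8) -> count=0 queue=[T7,T8] holders={T3,T4,T5}
Step 10: signal(T5) -> count=0 queue=[T8] holders={T3,T4,T7}
Step 11: signal(T7) -> count=0 queue=[] holders={T3,T4,T8}
Step 12: wait(T7) -> count=0 queue=[T7] holders={T3,T4,T8}
Step 13: signal(T8) -> count=0 queue=[] holders={T3,T4,T7}
Step 14: wait(T8) -> count=0 queue=[T8] holders={T3,T4,T7}
Step 15: signal(T3) -> count=0 queue=[] holders={T4,T7,T8}
Step 16: signal(T8) -> count=1 queue=[] holders={T4,T7}
Final holders: {T4,T7} -> T8 not in holders

Answer: no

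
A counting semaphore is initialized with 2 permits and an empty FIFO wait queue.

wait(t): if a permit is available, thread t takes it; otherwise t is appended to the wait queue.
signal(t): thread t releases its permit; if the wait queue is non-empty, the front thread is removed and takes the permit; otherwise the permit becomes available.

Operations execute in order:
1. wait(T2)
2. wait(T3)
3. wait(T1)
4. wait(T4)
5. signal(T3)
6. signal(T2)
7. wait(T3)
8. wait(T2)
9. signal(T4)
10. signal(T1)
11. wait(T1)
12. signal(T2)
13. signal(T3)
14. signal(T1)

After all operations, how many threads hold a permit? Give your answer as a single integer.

Step 1: wait(T2) -> count=1 queue=[] holders={T2}
Step 2: wait(T3) -> count=0 queue=[] holders={T2,T3}
Step 3: wait(T1) -> count=0 queue=[T1] holders={T2,T3}
Step 4: wait(T4) -> count=0 queue=[T1,T4] holders={T2,T3}
Step 5: signal(T3) -> count=0 queue=[T4] holders={T1,T2}
Step 6: signal(T2) -> count=0 queue=[] holders={T1,T4}
Step 7: wait(T3) -> count=0 queue=[T3] holders={T1,T4}
Step 8: wait(T2) -> count=0 queue=[T3,T2] holders={T1,T4}
Step 9: signal(T4) -> count=0 queue=[T2] holders={T1,T3}
Step 10: signal(T1) -> count=0 queue=[] holders={T2,T3}
Step 11: wait(T1) -> count=0 queue=[T1] holders={T2,T3}
Step 12: signal(T2) -> count=0 queue=[] holders={T1,T3}
Step 13: signal(T3) -> count=1 queue=[] holders={T1}
Step 14: signal(T1) -> count=2 queue=[] holders={none}
Final holders: {none} -> 0 thread(s)

Answer: 0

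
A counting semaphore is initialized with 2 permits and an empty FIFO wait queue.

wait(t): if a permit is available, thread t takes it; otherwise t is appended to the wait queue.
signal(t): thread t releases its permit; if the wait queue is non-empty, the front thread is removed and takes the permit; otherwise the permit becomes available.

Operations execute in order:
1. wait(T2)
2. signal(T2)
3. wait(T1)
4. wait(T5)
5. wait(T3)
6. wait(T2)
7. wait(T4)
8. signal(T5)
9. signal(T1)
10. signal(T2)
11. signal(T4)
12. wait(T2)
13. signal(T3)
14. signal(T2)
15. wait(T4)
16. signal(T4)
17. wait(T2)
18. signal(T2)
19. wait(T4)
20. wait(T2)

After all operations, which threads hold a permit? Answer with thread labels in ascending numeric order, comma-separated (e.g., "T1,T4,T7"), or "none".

Answer: T2,T4

Derivation:
Step 1: wait(T2) -> count=1 queue=[] holders={T2}
Step 2: signal(T2) -> count=2 queue=[] holders={none}
Step 3: wait(T1) -> count=1 queue=[] holders={T1}
Step 4: wait(T5) -> count=0 queue=[] holders={T1,T5}
Step 5: wait(T3) -> count=0 queue=[T3] holders={T1,T5}
Step 6: wait(T2) -> count=0 queue=[T3,T2] holders={T1,T5}
Step 7: wait(T4) -> count=0 queue=[T3,T2,T4] holders={T1,T5}
Step 8: signal(T5) -> count=0 queue=[T2,T4] holders={T1,T3}
Step 9: signal(T1) -> count=0 queue=[T4] holders={T2,T3}
Step 10: signal(T2) -> count=0 queue=[] holders={T3,T4}
Step 11: signal(T4) -> count=1 queue=[] holders={T3}
Step 12: wait(T2) -> count=0 queue=[] holders={T2,T3}
Step 13: signal(T3) -> count=1 queue=[] holders={T2}
Step 14: signal(T2) -> count=2 queue=[] holders={none}
Step 15: wait(T4) -> count=1 queue=[] holders={T4}
Step 16: signal(T4) -> count=2 queue=[] holders={none}
Step 17: wait(T2) -> count=1 queue=[] holders={T2}
Step 18: signal(T2) -> count=2 queue=[] holders={none}
Step 19: wait(T4) -> count=1 queue=[] holders={T4}
Step 20: wait(T2) -> count=0 queue=[] holders={T2,T4}
Final holders: T2,T4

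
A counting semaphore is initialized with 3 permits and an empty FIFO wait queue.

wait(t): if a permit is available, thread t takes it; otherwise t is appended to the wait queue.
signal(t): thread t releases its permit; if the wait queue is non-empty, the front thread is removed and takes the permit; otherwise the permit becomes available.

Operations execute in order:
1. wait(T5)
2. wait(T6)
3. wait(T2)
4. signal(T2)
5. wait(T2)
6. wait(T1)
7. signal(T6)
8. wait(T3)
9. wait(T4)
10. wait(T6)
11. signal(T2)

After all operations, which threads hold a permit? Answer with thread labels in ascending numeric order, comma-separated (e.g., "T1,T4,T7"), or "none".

Answer: T1,T3,T5

Derivation:
Step 1: wait(T5) -> count=2 queue=[] holders={T5}
Step 2: wait(T6) -> count=1 queue=[] holders={T5,T6}
Step 3: wait(T2) -> count=0 queue=[] holders={T2,T5,T6}
Step 4: signal(T2) -> count=1 queue=[] holders={T5,T6}
Step 5: wait(T2) -> count=0 queue=[] holders={T2,T5,T6}
Step 6: wait(T1) -> count=0 queue=[T1] holders={T2,T5,T6}
Step 7: signal(T6) -> count=0 queue=[] holders={T1,T2,T5}
Step 8: wait(T3) -> count=0 queue=[T3] holders={T1,T2,T5}
Step 9: wait(T4) -> count=0 queue=[T3,T4] holders={T1,T2,T5}
Step 10: wait(T6) -> count=0 queue=[T3,T4,T6] holders={T1,T2,T5}
Step 11: signal(T2) -> count=0 queue=[T4,T6] holders={T1,T3,T5}
Final holders: T1,T3,T5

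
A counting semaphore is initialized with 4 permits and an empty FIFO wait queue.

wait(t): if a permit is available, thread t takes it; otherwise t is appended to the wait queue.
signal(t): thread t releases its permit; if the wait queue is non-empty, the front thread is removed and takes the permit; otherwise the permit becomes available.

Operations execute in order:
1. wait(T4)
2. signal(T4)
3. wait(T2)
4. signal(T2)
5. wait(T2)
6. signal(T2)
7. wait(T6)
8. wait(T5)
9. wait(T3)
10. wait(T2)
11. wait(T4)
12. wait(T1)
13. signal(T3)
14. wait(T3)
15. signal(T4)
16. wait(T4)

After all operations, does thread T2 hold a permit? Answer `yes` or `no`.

Step 1: wait(T4) -> count=3 queue=[] holders={T4}
Step 2: signal(T4) -> count=4 queue=[] holders={none}
Step 3: wait(T2) -> count=3 queue=[] holders={T2}
Step 4: signal(T2) -> count=4 queue=[] holders={none}
Step 5: wait(T2) -> count=3 queue=[] holders={T2}
Step 6: signal(T2) -> count=4 queue=[] holders={none}
Step 7: wait(T6) -> count=3 queue=[] holders={T6}
Step 8: wait(T5) -> count=2 queue=[] holders={T5,T6}
Step 9: wait(T3) -> count=1 queue=[] holders={T3,T5,T6}
Step 10: wait(T2) -> count=0 queue=[] holders={T2,T3,T5,T6}
Step 11: wait(T4) -> count=0 queue=[T4] holders={T2,T3,T5,T6}
Step 12: wait(T1) -> count=0 queue=[T4,T1] holders={T2,T3,T5,T6}
Step 13: signal(T3) -> count=0 queue=[T1] holders={T2,T4,T5,T6}
Step 14: wait(T3) -> count=0 queue=[T1,T3] holders={T2,T4,T5,T6}
Step 15: signal(T4) -> count=0 queue=[T3] holders={T1,T2,T5,T6}
Step 16: wait(T4) -> count=0 queue=[T3,T4] holders={T1,T2,T5,T6}
Final holders: {T1,T2,T5,T6} -> T2 in holders

Answer: yes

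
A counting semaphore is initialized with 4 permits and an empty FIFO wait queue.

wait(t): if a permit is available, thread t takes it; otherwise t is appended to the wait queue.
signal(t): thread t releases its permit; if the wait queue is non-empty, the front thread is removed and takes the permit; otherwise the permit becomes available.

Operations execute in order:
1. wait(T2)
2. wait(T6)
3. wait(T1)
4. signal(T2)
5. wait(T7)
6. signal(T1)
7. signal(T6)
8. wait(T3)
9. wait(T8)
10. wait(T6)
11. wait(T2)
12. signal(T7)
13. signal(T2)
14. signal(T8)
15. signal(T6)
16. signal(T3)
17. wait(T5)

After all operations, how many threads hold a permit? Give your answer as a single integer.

Answer: 1

Derivation:
Step 1: wait(T2) -> count=3 queue=[] holders={T2}
Step 2: wait(T6) -> count=2 queue=[] holders={T2,T6}
Step 3: wait(T1) -> count=1 queue=[] holders={T1,T2,T6}
Step 4: signal(T2) -> count=2 queue=[] holders={T1,T6}
Step 5: wait(T7) -> count=1 queue=[] holders={T1,T6,T7}
Step 6: signal(T1) -> count=2 queue=[] holders={T6,T7}
Step 7: signal(T6) -> count=3 queue=[] holders={T7}
Step 8: wait(T3) -> count=2 queue=[] holders={T3,T7}
Step 9: wait(T8) -> count=1 queue=[] holders={T3,T7,T8}
Step 10: wait(T6) -> count=0 queue=[] holders={T3,T6,T7,T8}
Step 11: wait(T2) -> count=0 queue=[T2] holders={T3,T6,T7,T8}
Step 12: signal(T7) -> count=0 queue=[] holders={T2,T3,T6,T8}
Step 13: signal(T2) -> count=1 queue=[] holders={T3,T6,T8}
Step 14: signal(T8) -> count=2 queue=[] holders={T3,T6}
Step 15: signal(T6) -> count=3 queue=[] holders={T3}
Step 16: signal(T3) -> count=4 queue=[] holders={none}
Step 17: wait(T5) -> count=3 queue=[] holders={T5}
Final holders: {T5} -> 1 thread(s)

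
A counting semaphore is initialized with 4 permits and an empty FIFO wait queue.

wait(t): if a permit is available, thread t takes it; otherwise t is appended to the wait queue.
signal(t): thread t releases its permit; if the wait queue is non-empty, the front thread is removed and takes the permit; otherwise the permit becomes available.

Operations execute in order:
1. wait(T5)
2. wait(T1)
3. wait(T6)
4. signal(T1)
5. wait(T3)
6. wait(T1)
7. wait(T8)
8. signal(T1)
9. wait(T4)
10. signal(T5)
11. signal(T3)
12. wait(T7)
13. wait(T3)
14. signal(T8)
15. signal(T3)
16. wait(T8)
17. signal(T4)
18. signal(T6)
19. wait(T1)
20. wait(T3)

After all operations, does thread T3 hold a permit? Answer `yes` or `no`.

Answer: yes

Derivation:
Step 1: wait(T5) -> count=3 queue=[] holders={T5}
Step 2: wait(T1) -> count=2 queue=[] holders={T1,T5}
Step 3: wait(T6) -> count=1 queue=[] holders={T1,T5,T6}
Step 4: signal(T1) -> count=2 queue=[] holders={T5,T6}
Step 5: wait(T3) -> count=1 queue=[] holders={T3,T5,T6}
Step 6: wait(T1) -> count=0 queue=[] holders={T1,T3,T5,T6}
Step 7: wait(T8) -> count=0 queue=[T8] holders={T1,T3,T5,T6}
Step 8: signal(T1) -> count=0 queue=[] holders={T3,T5,T6,T8}
Step 9: wait(T4) -> count=0 queue=[T4] holders={T3,T5,T6,T8}
Step 10: signal(T5) -> count=0 queue=[] holders={T3,T4,T6,T8}
Step 11: signal(T3) -> count=1 queue=[] holders={T4,T6,T8}
Step 12: wait(T7) -> count=0 queue=[] holders={T4,T6,T7,T8}
Step 13: wait(T3) -> count=0 queue=[T3] holders={T4,T6,T7,T8}
Step 14: signal(T8) -> count=0 queue=[] holders={T3,T4,T6,T7}
Step 15: signal(T3) -> count=1 queue=[] holders={T4,T6,T7}
Step 16: wait(T8) -> count=0 queue=[] holders={T4,T6,T7,T8}
Step 17: signal(T4) -> count=1 queue=[] holders={T6,T7,T8}
Step 18: signal(T6) -> count=2 queue=[] holders={T7,T8}
Step 19: wait(T1) -> count=1 queue=[] holders={T1,T7,T8}
Step 20: wait(T3) -> count=0 queue=[] holders={T1,T3,T7,T8}
Final holders: {T1,T3,T7,T8} -> T3 in holders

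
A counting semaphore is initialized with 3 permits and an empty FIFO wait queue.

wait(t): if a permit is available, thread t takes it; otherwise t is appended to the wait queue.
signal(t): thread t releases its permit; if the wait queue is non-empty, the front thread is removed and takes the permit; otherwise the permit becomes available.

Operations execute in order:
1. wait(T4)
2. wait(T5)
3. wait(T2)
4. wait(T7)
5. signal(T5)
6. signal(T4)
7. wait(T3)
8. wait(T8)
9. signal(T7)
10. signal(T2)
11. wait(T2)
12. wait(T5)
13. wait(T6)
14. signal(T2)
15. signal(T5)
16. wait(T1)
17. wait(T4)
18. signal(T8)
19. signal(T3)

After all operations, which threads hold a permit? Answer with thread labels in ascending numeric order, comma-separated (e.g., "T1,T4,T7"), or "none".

Step 1: wait(T4) -> count=2 queue=[] holders={T4}
Step 2: wait(T5) -> count=1 queue=[] holders={T4,T5}
Step 3: wait(T2) -> count=0 queue=[] holders={T2,T4,T5}
Step 4: wait(T7) -> count=0 queue=[T7] holders={T2,T4,T5}
Step 5: signal(T5) -> count=0 queue=[] holders={T2,T4,T7}
Step 6: signal(T4) -> count=1 queue=[] holders={T2,T7}
Step 7: wait(T3) -> count=0 queue=[] holders={T2,T3,T7}
Step 8: wait(T8) -> count=0 queue=[T8] holders={T2,T3,T7}
Step 9: signal(T7) -> count=0 queue=[] holders={T2,T3,T8}
Step 10: signal(T2) -> count=1 queue=[] holders={T3,T8}
Step 11: wait(T2) -> count=0 queue=[] holders={T2,T3,T8}
Step 12: wait(T5) -> count=0 queue=[T5] holders={T2,T3,T8}
Step 13: wait(T6) -> count=0 queue=[T5,T6] holders={T2,T3,T8}
Step 14: signal(T2) -> count=0 queue=[T6] holders={T3,T5,T8}
Step 15: signal(T5) -> count=0 queue=[] holders={T3,T6,T8}
Step 16: wait(T1) -> count=0 queue=[T1] holders={T3,T6,T8}
Step 17: wait(T4) -> count=0 queue=[T1,T4] holders={T3,T6,T8}
Step 18: signal(T8) -> count=0 queue=[T4] holders={T1,T3,T6}
Step 19: signal(T3) -> count=0 queue=[] holders={T1,T4,T6}
Final holders: T1,T4,T6

Answer: T1,T4,T6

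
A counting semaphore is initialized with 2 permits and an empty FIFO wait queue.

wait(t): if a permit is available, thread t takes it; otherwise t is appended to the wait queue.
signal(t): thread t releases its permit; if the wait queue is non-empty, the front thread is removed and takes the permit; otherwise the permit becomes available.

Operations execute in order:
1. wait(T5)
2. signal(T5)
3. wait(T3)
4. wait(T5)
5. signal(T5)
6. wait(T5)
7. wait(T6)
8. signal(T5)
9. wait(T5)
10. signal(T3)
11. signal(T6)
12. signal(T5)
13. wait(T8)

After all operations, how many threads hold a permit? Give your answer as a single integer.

Step 1: wait(T5) -> count=1 queue=[] holders={T5}
Step 2: signal(T5) -> count=2 queue=[] holders={none}
Step 3: wait(T3) -> count=1 queue=[] holders={T3}
Step 4: wait(T5) -> count=0 queue=[] holders={T3,T5}
Step 5: signal(T5) -> count=1 queue=[] holders={T3}
Step 6: wait(T5) -> count=0 queue=[] holders={T3,T5}
Step 7: wait(T6) -> count=0 queue=[T6] holders={T3,T5}
Step 8: signal(T5) -> count=0 queue=[] holders={T3,T6}
Step 9: wait(T5) -> count=0 queue=[T5] holders={T3,T6}
Step 10: signal(T3) -> count=0 queue=[] holders={T5,T6}
Step 11: signal(T6) -> count=1 queue=[] holders={T5}
Step 12: signal(T5) -> count=2 queue=[] holders={none}
Step 13: wait(T8) -> count=1 queue=[] holders={T8}
Final holders: {T8} -> 1 thread(s)

Answer: 1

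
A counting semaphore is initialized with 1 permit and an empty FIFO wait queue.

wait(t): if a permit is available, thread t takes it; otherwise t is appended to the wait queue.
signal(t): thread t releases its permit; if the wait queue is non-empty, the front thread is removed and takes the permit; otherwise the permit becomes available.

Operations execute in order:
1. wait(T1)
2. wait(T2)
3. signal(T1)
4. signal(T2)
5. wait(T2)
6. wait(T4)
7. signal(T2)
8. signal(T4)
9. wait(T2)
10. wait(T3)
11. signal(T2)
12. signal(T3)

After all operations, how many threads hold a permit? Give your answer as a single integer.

Step 1: wait(T1) -> count=0 queue=[] holders={T1}
Step 2: wait(T2) -> count=0 queue=[T2] holders={T1}
Step 3: signal(T1) -> count=0 queue=[] holders={T2}
Step 4: signal(T2) -> count=1 queue=[] holders={none}
Step 5: wait(T2) -> count=0 queue=[] holders={T2}
Step 6: wait(T4) -> count=0 queue=[T4] holders={T2}
Step 7: signal(T2) -> count=0 queue=[] holders={T4}
Step 8: signal(T4) -> count=1 queue=[] holders={none}
Step 9: wait(T2) -> count=0 queue=[] holders={T2}
Step 10: wait(T3) -> count=0 queue=[T3] holders={T2}
Step 11: signal(T2) -> count=0 queue=[] holders={T3}
Step 12: signal(T3) -> count=1 queue=[] holders={none}
Final holders: {none} -> 0 thread(s)

Answer: 0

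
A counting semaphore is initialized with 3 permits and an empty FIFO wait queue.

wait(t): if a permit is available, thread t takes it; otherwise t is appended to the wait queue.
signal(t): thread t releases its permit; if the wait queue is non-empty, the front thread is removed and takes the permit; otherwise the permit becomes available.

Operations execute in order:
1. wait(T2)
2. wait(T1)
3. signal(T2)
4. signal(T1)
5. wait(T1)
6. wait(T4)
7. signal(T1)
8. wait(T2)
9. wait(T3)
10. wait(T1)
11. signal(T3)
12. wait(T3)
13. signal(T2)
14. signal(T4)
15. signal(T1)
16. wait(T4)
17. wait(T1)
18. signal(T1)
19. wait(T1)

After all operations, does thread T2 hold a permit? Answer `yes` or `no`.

Answer: no

Derivation:
Step 1: wait(T2) -> count=2 queue=[] holders={T2}
Step 2: wait(T1) -> count=1 queue=[] holders={T1,T2}
Step 3: signal(T2) -> count=2 queue=[] holders={T1}
Step 4: signal(T1) -> count=3 queue=[] holders={none}
Step 5: wait(T1) -> count=2 queue=[] holders={T1}
Step 6: wait(T4) -> count=1 queue=[] holders={T1,T4}
Step 7: signal(T1) -> count=2 queue=[] holders={T4}
Step 8: wait(T2) -> count=1 queue=[] holders={T2,T4}
Step 9: wait(T3) -> count=0 queue=[] holders={T2,T3,T4}
Step 10: wait(T1) -> count=0 queue=[T1] holders={T2,T3,T4}
Step 11: signal(T3) -> count=0 queue=[] holders={T1,T2,T4}
Step 12: wait(T3) -> count=0 queue=[T3] holders={T1,T2,T4}
Step 13: signal(T2) -> count=0 queue=[] holders={T1,T3,T4}
Step 14: signal(T4) -> count=1 queue=[] holders={T1,T3}
Step 15: signal(T1) -> count=2 queue=[] holders={T3}
Step 16: wait(T4) -> count=1 queue=[] holders={T3,T4}
Step 17: wait(T1) -> count=0 queue=[] holders={T1,T3,T4}
Step 18: signal(T1) -> count=1 queue=[] holders={T3,T4}
Step 19: wait(T1) -> count=0 queue=[] holders={T1,T3,T4}
Final holders: {T1,T3,T4} -> T2 not in holders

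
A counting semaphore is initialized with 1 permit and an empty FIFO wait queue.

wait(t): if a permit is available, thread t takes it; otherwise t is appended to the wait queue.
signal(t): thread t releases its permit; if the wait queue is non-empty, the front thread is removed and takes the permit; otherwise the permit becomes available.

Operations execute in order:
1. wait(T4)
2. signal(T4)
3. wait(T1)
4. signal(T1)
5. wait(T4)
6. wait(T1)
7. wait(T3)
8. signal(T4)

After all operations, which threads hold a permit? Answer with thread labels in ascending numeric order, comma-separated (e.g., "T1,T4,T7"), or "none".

Answer: T1

Derivation:
Step 1: wait(T4) -> count=0 queue=[] holders={T4}
Step 2: signal(T4) -> count=1 queue=[] holders={none}
Step 3: wait(T1) -> count=0 queue=[] holders={T1}
Step 4: signal(T1) -> count=1 queue=[] holders={none}
Step 5: wait(T4) -> count=0 queue=[] holders={T4}
Step 6: wait(T1) -> count=0 queue=[T1] holders={T4}
Step 7: wait(T3) -> count=0 queue=[T1,T3] holders={T4}
Step 8: signal(T4) -> count=0 queue=[T3] holders={T1}
Final holders: T1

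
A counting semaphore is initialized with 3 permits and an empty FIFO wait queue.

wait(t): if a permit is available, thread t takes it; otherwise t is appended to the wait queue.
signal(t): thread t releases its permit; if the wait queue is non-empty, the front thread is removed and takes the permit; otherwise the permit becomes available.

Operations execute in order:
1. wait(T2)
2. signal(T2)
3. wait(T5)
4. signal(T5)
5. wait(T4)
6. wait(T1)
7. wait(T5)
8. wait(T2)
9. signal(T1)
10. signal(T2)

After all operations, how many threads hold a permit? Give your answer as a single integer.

Step 1: wait(T2) -> count=2 queue=[] holders={T2}
Step 2: signal(T2) -> count=3 queue=[] holders={none}
Step 3: wait(T5) -> count=2 queue=[] holders={T5}
Step 4: signal(T5) -> count=3 queue=[] holders={none}
Step 5: wait(T4) -> count=2 queue=[] holders={T4}
Step 6: wait(T1) -> count=1 queue=[] holders={T1,T4}
Step 7: wait(T5) -> count=0 queue=[] holders={T1,T4,T5}
Step 8: wait(T2) -> count=0 queue=[T2] holders={T1,T4,T5}
Step 9: signal(T1) -> count=0 queue=[] holders={T2,T4,T5}
Step 10: signal(T2) -> count=1 queue=[] holders={T4,T5}
Final holders: {T4,T5} -> 2 thread(s)

Answer: 2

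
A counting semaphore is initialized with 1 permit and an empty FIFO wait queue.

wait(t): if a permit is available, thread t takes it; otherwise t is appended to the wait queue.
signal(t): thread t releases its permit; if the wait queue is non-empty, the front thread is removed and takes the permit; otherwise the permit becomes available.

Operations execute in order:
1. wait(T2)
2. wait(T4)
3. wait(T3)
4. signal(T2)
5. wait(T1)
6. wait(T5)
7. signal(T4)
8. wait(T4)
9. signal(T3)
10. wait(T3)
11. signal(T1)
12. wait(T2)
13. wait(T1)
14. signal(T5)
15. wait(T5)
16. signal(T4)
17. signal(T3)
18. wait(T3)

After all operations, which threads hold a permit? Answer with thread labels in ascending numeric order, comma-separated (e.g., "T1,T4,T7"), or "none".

Step 1: wait(T2) -> count=0 queue=[] holders={T2}
Step 2: wait(T4) -> count=0 queue=[T4] holders={T2}
Step 3: wait(T3) -> count=0 queue=[T4,T3] holders={T2}
Step 4: signal(T2) -> count=0 queue=[T3] holders={T4}
Step 5: wait(T1) -> count=0 queue=[T3,T1] holders={T4}
Step 6: wait(T5) -> count=0 queue=[T3,T1,T5] holders={T4}
Step 7: signal(T4) -> count=0 queue=[T1,T5] holders={T3}
Step 8: wait(T4) -> count=0 queue=[T1,T5,T4] holders={T3}
Step 9: signal(T3) -> count=0 queue=[T5,T4] holders={T1}
Step 10: wait(T3) -> count=0 queue=[T5,T4,T3] holders={T1}
Step 11: signal(T1) -> count=0 queue=[T4,T3] holders={T5}
Step 12: wait(T2) -> count=0 queue=[T4,T3,T2] holders={T5}
Step 13: wait(T1) -> count=0 queue=[T4,T3,T2,T1] holders={T5}
Step 14: signal(T5) -> count=0 queue=[T3,T2,T1] holders={T4}
Step 15: wait(T5) -> count=0 queue=[T3,T2,T1,T5] holders={T4}
Step 16: signal(T4) -> count=0 queue=[T2,T1,T5] holders={T3}
Step 17: signal(T3) -> count=0 queue=[T1,T5] holders={T2}
Step 18: wait(T3) -> count=0 queue=[T1,T5,T3] holders={T2}
Final holders: T2

Answer: T2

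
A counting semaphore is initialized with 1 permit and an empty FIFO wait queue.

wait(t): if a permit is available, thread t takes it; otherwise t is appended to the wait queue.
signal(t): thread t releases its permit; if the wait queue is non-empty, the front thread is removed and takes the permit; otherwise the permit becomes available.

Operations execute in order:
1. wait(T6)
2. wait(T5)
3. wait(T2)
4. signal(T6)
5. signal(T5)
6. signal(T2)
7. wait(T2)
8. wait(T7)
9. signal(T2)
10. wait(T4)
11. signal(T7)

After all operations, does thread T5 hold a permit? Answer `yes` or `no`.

Step 1: wait(T6) -> count=0 queue=[] holders={T6}
Step 2: wait(T5) -> count=0 queue=[T5] holders={T6}
Step 3: wait(T2) -> count=0 queue=[T5,T2] holders={T6}
Step 4: signal(T6) -> count=0 queue=[T2] holders={T5}
Step 5: signal(T5) -> count=0 queue=[] holders={T2}
Step 6: signal(T2) -> count=1 queue=[] holders={none}
Step 7: wait(T2) -> count=0 queue=[] holders={T2}
Step 8: wait(T7) -> count=0 queue=[T7] holders={T2}
Step 9: signal(T2) -> count=0 queue=[] holders={T7}
Step 10: wait(T4) -> count=0 queue=[T4] holders={T7}
Step 11: signal(T7) -> count=0 queue=[] holders={T4}
Final holders: {T4} -> T5 not in holders

Answer: no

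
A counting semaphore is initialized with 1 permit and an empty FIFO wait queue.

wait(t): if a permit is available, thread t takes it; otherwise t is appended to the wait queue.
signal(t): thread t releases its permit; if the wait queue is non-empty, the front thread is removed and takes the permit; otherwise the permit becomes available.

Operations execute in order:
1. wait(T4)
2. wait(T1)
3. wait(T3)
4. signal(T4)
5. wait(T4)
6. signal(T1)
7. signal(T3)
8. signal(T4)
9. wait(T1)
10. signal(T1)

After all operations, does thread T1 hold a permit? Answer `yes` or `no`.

Answer: no

Derivation:
Step 1: wait(T4) -> count=0 queue=[] holders={T4}
Step 2: wait(T1) -> count=0 queue=[T1] holders={T4}
Step 3: wait(T3) -> count=0 queue=[T1,T3] holders={T4}
Step 4: signal(T4) -> count=0 queue=[T3] holders={T1}
Step 5: wait(T4) -> count=0 queue=[T3,T4] holders={T1}
Step 6: signal(T1) -> count=0 queue=[T4] holders={T3}
Step 7: signal(T3) -> count=0 queue=[] holders={T4}
Step 8: signal(T4) -> count=1 queue=[] holders={none}
Step 9: wait(T1) -> count=0 queue=[] holders={T1}
Step 10: signal(T1) -> count=1 queue=[] holders={none}
Final holders: {none} -> T1 not in holders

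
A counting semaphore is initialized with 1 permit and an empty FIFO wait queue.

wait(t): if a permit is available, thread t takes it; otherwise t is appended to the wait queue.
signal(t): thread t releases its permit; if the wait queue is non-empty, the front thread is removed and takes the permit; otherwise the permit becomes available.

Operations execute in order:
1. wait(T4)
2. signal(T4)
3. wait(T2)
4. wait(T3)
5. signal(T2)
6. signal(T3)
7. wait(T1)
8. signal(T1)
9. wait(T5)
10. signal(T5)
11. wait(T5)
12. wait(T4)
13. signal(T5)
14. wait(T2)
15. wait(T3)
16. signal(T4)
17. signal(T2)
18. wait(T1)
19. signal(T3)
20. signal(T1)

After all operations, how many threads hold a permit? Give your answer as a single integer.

Answer: 0

Derivation:
Step 1: wait(T4) -> count=0 queue=[] holders={T4}
Step 2: signal(T4) -> count=1 queue=[] holders={none}
Step 3: wait(T2) -> count=0 queue=[] holders={T2}
Step 4: wait(T3) -> count=0 queue=[T3] holders={T2}
Step 5: signal(T2) -> count=0 queue=[] holders={T3}
Step 6: signal(T3) -> count=1 queue=[] holders={none}
Step 7: wait(T1) -> count=0 queue=[] holders={T1}
Step 8: signal(T1) -> count=1 queue=[] holders={none}
Step 9: wait(T5) -> count=0 queue=[] holders={T5}
Step 10: signal(T5) -> count=1 queue=[] holders={none}
Step 11: wait(T5) -> count=0 queue=[] holders={T5}
Step 12: wait(T4) -> count=0 queue=[T4] holders={T5}
Step 13: signal(T5) -> count=0 queue=[] holders={T4}
Step 14: wait(T2) -> count=0 queue=[T2] holders={T4}
Step 15: wait(T3) -> count=0 queue=[T2,T3] holders={T4}
Step 16: signal(T4) -> count=0 queue=[T3] holders={T2}
Step 17: signal(T2) -> count=0 queue=[] holders={T3}
Step 18: wait(T1) -> count=0 queue=[T1] holders={T3}
Step 19: signal(T3) -> count=0 queue=[] holders={T1}
Step 20: signal(T1) -> count=1 queue=[] holders={none}
Final holders: {none} -> 0 thread(s)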